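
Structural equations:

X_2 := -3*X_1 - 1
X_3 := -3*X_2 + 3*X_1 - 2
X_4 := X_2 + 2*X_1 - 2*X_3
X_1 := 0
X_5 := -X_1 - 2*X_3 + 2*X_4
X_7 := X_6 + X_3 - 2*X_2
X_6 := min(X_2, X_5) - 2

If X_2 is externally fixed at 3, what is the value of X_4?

Under do(X_2=3), the mechanism X_2 := -3*X_1 - 1 is discarded; X_2 is fixed at 3.
X_3 = -3*X_2 + 3*X_1 - 2  [with X_2=3, X_1=0]  = -11
X_4 = X_2 + 2*X_1 - 2*X_3  [with X_2=3, X_1=0, X_3=-11]  = 25

25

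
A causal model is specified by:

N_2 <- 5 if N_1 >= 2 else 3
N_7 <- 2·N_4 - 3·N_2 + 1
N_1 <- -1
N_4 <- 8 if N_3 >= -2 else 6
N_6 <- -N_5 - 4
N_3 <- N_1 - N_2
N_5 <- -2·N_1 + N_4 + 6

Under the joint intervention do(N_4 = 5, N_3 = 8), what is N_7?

The joint intervention fixes N_4 = 5, N_3 = 8, removing each variable's own equation.
N_2 = 5 if N_1 >= 2 else 3  [with N_1=-1]  = 3
N_7 = 2·N_4 - 3·N_2 + 1  [with N_4=5, N_2=3]  = 2

2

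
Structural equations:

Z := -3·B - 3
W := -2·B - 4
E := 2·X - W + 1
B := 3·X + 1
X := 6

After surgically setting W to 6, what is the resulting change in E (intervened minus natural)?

-48

Intervening sets W = 6 and removes its equation (W := -2·B - 4).
E = 2·X - W + 1  [with X=6, W=6]  = 7
Without intervention: B = 3·X + 1  [with X=6]  = 19; W = -2·B - 4  [with B=19]  = -42; E = 2·X - W + 1  [with X=6, W=-42]  = 55.
Change = 7 − 55 = -48.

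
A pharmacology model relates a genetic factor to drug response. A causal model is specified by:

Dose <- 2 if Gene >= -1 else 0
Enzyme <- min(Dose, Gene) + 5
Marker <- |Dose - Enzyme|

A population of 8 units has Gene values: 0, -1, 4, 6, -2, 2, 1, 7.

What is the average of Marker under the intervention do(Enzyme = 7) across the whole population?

5.25

Under do(Enzyme=7), Enzyme's equation is replaced by Enzyme=7 for every unit. Per-unit Marker: 5, 5, 5, 5, 7, 5, 5, 5. Mean = 5.25.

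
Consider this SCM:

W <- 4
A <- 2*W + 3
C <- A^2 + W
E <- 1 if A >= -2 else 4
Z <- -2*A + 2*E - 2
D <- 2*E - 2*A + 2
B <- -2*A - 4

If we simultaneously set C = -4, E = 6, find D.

Setting C = -4, E = 6 by intervention discards those variables' equations.
A = 2*W + 3  [with W=4]  = 11
D = 2*E - 2*A + 2  [with E=6, A=11]  = -8

-8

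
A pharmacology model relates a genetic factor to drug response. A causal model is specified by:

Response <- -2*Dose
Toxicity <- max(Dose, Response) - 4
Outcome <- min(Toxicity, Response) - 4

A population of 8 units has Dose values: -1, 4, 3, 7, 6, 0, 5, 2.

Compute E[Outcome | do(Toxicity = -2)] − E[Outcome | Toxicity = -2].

-4.25

Every unit gets Toxicity=-2 under the intervention. Outcome values become -6, -12, -10, -18, -16, -6, -14, -8; E[Outcome|do(Toxicity=-2)] = -11.25.
E[Outcome|Toxicity=-2] averages over only the 2 units with Toxicity=-2 (Dose = -1, 2): Outcome = -6, -8, mean -7.
Difference = -11.25 − (-7) = -4.25.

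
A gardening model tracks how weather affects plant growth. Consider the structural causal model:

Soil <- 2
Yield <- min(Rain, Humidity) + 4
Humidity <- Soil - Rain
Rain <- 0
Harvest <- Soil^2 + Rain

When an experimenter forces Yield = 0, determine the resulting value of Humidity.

Under do(Yield=0), the mechanism Yield <- min(Rain, Humidity) + 4 is discarded; Yield is fixed at 0.
Since Humidity is not a descendant of the intervened variable, it is unaffected.
Humidity = Soil - Rain  [with Soil=2, Rain=0]  = 2

2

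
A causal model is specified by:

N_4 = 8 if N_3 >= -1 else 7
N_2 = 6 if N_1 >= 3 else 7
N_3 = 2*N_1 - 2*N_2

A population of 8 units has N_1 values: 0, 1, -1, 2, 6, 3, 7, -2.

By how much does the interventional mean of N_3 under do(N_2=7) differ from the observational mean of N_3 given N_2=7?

Every unit gets N_2=7 under the intervention. N_3 values become -14, -12, -16, -10, -2, -8, 0, -18; E[N_3|do(N_2=7)] = -10.
E[N_3|N_2=7] averages over only the 5 units with N_2=7 (N_1 = 0, 1, -1, 2, -2): N_3 = -14, -12, -16, -10, -18, mean -14.
Difference = -10 − (-14) = 4.

4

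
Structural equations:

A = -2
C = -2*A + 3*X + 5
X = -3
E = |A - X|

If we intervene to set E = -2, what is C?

The intervention breaks the incoming arrows to E: E = |A - X| no longer applies, and E = -2.
C is not downstream of the intervention, so its value is determined by the original equations.
C = -2*A + 3*X + 5  [with A=-2, X=-3]  = 0

0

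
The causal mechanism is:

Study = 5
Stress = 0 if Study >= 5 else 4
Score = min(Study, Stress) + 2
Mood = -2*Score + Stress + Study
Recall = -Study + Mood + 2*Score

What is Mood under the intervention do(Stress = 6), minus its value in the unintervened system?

-4

Under do(Stress=6), the mechanism Stress = 0 if Study >= 5 else 4 is discarded; Stress is fixed at 6.
Score = min(Study, Stress) + 2  [with Study=5, Stress=6]  = 7
Mood = -2*Score + Stress + Study  [with Score=7, Stress=6, Study=5]  = -3
Without intervention: Stress = 0 if Study >= 5 else 4  [with Study=5]  = 0; Score = min(Study, Stress) + 2  [with Study=5, Stress=0]  = 2; Mood = -2*Score + Stress + Study  [with Score=2, Stress=0, Study=5]  = 1.
Change = -3 − 1 = -4.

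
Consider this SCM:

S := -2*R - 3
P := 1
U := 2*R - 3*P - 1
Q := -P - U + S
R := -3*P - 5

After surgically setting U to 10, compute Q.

2

do(U=10) replaces the equation U := 2*R - 3*P - 1 with the constant U = 10.
R = -3*P - 5  [with P=1]  = -8
S = -2*R - 3  [with R=-8]  = 13
Q = -P - U + S  [with P=1, U=10, S=13]  = 2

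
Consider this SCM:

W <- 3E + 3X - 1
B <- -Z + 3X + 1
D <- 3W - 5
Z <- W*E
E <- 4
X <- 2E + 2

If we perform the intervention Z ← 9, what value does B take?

Under do(Z=9), the mechanism Z <- W*E is discarded; Z is fixed at 9.
X = 2E + 2  [with E=4]  = 10
B = -Z + 3X + 1  [with Z=9, X=10]  = 22

22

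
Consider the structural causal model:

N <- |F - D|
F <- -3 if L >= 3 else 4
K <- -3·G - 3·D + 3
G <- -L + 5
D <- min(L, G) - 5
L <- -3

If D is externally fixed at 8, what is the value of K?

Intervening sets D = 8 and removes its equation (D <- min(L, G) - 5).
G = -L + 5  [with L=-3]  = 8
K = -3·G - 3·D + 3  [with G=8, D=8]  = -45

-45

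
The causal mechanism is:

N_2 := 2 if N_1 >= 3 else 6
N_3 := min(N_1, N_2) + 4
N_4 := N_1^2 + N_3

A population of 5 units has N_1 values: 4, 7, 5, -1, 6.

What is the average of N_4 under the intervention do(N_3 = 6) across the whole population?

31.4

Under do(N_3=6), N_3's equation is replaced by N_3=6 for every unit. Per-unit N_4: 22, 55, 31, 7, 42. Mean = 31.4.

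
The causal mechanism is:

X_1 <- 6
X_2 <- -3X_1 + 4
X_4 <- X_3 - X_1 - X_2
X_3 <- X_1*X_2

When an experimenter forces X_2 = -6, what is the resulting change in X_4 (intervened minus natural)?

Under do(X_2=-6), the mechanism X_2 <- -3X_1 + 4 is discarded; X_2 is fixed at -6.
X_3 = X_1*X_2  [with X_1=6, X_2=-6]  = -36
X_4 = X_3 - X_1 - X_2  [with X_3=-36, X_1=6, X_2=-6]  = -36
Without intervention: X_2 = -3X_1 + 4  [with X_1=6]  = -14; X_3 = X_1*X_2  [with X_1=6, X_2=-14]  = -84; X_4 = X_3 - X_1 - X_2  [with X_3=-84, X_1=6, X_2=-14]  = -76.
Change = -36 − (-76) = 40.

40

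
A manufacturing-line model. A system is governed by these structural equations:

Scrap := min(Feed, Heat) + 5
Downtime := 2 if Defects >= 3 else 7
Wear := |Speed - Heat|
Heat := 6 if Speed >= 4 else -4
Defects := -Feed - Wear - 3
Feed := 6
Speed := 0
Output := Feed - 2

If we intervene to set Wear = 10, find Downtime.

7

do(Wear=10) replaces the equation Wear := |Speed - Heat| with the constant Wear = 10.
Defects = -Feed - Wear - 3  [with Feed=6, Wear=10]  = -19
Downtime = 2 if Defects >= 3 else 7  [with Defects=-19]  = 7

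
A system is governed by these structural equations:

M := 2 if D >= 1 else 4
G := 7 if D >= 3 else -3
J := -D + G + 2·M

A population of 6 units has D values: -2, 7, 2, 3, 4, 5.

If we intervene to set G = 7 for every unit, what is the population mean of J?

8.5

do(G=7) breaks G's dependence on D. With G=7 fixed, J across the units is 17, 4, 9, 8, 7, 6, mean 8.5.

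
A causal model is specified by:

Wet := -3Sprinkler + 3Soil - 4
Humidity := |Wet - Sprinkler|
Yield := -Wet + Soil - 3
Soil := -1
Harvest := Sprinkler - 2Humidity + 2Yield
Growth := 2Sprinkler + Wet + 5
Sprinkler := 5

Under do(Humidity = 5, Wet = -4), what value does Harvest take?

The joint intervention fixes Humidity = 5, Wet = -4, removing each variable's own equation.
Yield = -Wet + Soil - 3  [with Wet=-4, Soil=-1]  = 0
Harvest = Sprinkler - 2Humidity + 2Yield  [with Sprinkler=5, Humidity=5, Yield=0]  = -5

-5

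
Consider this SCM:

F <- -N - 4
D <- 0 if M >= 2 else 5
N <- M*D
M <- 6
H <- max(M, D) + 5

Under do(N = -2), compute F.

The intervention breaks the incoming arrows to N: N <- M*D no longer applies, and N = -2.
F = -N - 4  [with N=-2]  = -2

-2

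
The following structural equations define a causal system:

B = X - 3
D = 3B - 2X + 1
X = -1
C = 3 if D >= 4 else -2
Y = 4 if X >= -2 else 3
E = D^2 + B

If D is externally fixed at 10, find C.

do(D=10) replaces the equation D = 3B - 2X + 1 with the constant D = 10.
C = 3 if D >= 4 else -2  [with D=10]  = 3

3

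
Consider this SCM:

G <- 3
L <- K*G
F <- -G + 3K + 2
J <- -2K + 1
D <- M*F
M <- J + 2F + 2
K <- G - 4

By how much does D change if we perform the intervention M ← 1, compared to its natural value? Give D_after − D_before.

Intervening sets M = 1 and removes its equation (M <- J + 2F + 2).
K = G - 4  [with G=3]  = -1
F = -G + 3K + 2  [with G=3, K=-1]  = -4
D = M*F  [with M=1, F=-4]  = -4
Without intervention: K = G - 4  [with G=3]  = -1; J = -2K + 1  [with K=-1]  = 3; F = -G + 3K + 2  [with G=3, K=-1]  = -4; M = J + 2F + 2  [with J=3, F=-4]  = -3; D = M*F  [with M=-3, F=-4]  = 12.
Change = -4 − 12 = -16.

-16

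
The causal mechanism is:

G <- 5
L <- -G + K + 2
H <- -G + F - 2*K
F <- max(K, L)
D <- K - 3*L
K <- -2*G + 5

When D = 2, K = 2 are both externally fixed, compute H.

The joint intervention fixes D = 2, K = 2, removing each variable's own equation.
L = -G + K + 2  [with G=5, K=2]  = -1
F = max(K, L)  [with K=2, L=-1]  = 2
H = -G + F - 2*K  [with G=5, F=2, K=2]  = -7

-7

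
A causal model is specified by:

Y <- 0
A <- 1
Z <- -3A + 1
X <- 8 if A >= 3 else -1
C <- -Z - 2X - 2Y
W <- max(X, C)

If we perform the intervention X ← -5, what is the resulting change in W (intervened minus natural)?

Under do(X=-5), the mechanism X <- 8 if A >= 3 else -1 is discarded; X is fixed at -5.
Z = -3A + 1  [with A=1]  = -2
C = -Z - 2X - 2Y  [with Z=-2, X=-5, Y=0]  = 12
W = max(X, C)  [with X=-5, C=12]  = 12
Without intervention: Z = -3A + 1  [with A=1]  = -2; X = 8 if A >= 3 else -1  [with A=1]  = -1; C = -Z - 2X - 2Y  [with Z=-2, X=-1, Y=0]  = 4; W = max(X, C)  [with X=-1, C=4]  = 4.
Change = 12 − 4 = 8.

8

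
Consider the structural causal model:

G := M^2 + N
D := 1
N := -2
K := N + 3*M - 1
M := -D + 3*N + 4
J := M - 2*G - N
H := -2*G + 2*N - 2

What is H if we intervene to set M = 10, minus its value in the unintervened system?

The intervention breaks the incoming arrows to M: M := -D + 3*N + 4 no longer applies, and M = 10.
G = M^2 + N  [with M=10, N=-2]  = 98
H = -2*G + 2*N - 2  [with G=98, N=-2]  = -202
Without intervention: M = -D + 3*N + 4  [with D=1, N=-2]  = -3; G = M^2 + N  [with M=-3, N=-2]  = 7; H = -2*G + 2*N - 2  [with G=7, N=-2]  = -20.
Change = -202 − (-20) = -182.

-182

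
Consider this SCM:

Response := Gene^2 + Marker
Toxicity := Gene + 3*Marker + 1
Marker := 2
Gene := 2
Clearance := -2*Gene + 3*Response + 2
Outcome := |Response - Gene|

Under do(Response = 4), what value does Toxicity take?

9

The intervention breaks the incoming arrows to Response: Response := Gene^2 + Marker no longer applies, and Response = 4.
Toxicity is not downstream of the intervention, so its value is determined by the original equations.
Toxicity = Gene + 3*Marker + 1  [with Gene=2, Marker=2]  = 9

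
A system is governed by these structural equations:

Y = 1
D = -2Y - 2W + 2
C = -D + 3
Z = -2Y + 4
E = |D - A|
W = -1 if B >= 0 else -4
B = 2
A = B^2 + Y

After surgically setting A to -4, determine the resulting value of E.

6

The intervention breaks the incoming arrows to A: A = B^2 + Y no longer applies, and A = -4.
W = -1 if B >= 0 else -4  [with B=2]  = -1
D = -2Y - 2W + 2  [with Y=1, W=-1]  = 2
E = |D - A|  [with D=2, A=-4]  = 6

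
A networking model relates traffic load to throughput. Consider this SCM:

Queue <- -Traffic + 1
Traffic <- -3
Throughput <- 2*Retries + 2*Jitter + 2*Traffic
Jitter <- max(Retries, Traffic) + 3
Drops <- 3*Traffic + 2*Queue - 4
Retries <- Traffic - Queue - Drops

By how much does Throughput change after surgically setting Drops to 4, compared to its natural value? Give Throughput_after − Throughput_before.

-20

The intervention breaks the incoming arrows to Drops: Drops <- 3*Traffic + 2*Queue - 4 no longer applies, and Drops = 4.
Queue = -Traffic + 1  [with Traffic=-3]  = 4
Retries = Traffic - Queue - Drops  [with Traffic=-3, Queue=4, Drops=4]  = -11
Jitter = max(Retries, Traffic) + 3  [with Retries=-11, Traffic=-3]  = 0
Throughput = 2*Retries + 2*Jitter + 2*Traffic  [with Retries=-11, Jitter=0, Traffic=-3]  = -28
Without intervention: Queue = -Traffic + 1  [with Traffic=-3]  = 4; Drops = 3*Traffic + 2*Queue - 4  [with Traffic=-3, Queue=4]  = -5; Retries = Traffic - Queue - Drops  [with Traffic=-3, Queue=4, Drops=-5]  = -2; Jitter = max(Retries, Traffic) + 3  [with Retries=-2, Traffic=-3]  = 1; Throughput = 2*Retries + 2*Jitter + 2*Traffic  [with Retries=-2, Jitter=1, Traffic=-3]  = -8.
Change = -28 − (-8) = -20.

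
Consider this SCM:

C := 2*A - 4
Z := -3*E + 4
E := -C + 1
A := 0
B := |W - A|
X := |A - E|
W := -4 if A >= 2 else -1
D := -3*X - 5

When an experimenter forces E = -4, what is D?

-17

do(E=-4) replaces the equation E := -C + 1 with the constant E = -4.
X = |A - E|  [with A=0, E=-4]  = 4
D = -3*X - 5  [with X=4]  = -17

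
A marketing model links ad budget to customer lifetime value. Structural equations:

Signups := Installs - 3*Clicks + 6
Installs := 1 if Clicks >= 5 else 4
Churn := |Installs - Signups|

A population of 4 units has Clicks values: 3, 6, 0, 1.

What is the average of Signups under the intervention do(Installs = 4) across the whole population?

Every unit gets Installs=4 under the intervention. Signups values become 1, -8, 10, 7; E[Signups|do(Installs=4)] = 2.5.

2.5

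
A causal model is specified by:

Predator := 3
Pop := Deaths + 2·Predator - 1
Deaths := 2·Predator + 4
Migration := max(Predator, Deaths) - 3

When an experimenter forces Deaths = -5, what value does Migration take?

The intervention breaks the incoming arrows to Deaths: Deaths := 2·Predator + 4 no longer applies, and Deaths = -5.
Migration = max(Predator, Deaths) - 3  [with Predator=3, Deaths=-5]  = 0

0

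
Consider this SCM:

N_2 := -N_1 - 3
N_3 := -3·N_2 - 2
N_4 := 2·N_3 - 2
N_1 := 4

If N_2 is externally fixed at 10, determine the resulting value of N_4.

-66

Under do(N_2=10), the mechanism N_2 := -N_1 - 3 is discarded; N_2 is fixed at 10.
N_3 = -3·N_2 - 2  [with N_2=10]  = -32
N_4 = 2·N_3 - 2  [with N_3=-32]  = -66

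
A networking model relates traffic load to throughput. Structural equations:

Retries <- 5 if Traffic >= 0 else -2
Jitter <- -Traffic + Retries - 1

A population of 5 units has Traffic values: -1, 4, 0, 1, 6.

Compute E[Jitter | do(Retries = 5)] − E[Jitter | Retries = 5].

Every unit gets Retries=5 under the intervention. Jitter values become 5, 0, 4, 3, -2; E[Jitter|do(Retries=5)] = 2.
E[Jitter|Retries=5] averages over only the 4 units with Retries=5 (Traffic = 4, 0, 1, 6): Jitter = 0, 4, 3, -2, mean 1.25.
Difference = 2 − 1.25 = 0.75.

0.75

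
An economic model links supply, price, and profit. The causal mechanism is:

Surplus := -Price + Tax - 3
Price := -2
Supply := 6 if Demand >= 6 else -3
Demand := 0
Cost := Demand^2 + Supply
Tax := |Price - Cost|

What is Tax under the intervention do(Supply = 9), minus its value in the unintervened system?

10

do(Supply=9) replaces the equation Supply := 6 if Demand >= 6 else -3 with the constant Supply = 9.
Cost = Demand^2 + Supply  [with Demand=0, Supply=9]  = 9
Tax = |Price - Cost|  [with Price=-2, Cost=9]  = 11
Without intervention: Supply = 6 if Demand >= 6 else -3  [with Demand=0]  = -3; Cost = Demand^2 + Supply  [with Demand=0, Supply=-3]  = -3; Tax = |Price - Cost|  [with Price=-2, Cost=-3]  = 1.
Change = 11 − 1 = 10.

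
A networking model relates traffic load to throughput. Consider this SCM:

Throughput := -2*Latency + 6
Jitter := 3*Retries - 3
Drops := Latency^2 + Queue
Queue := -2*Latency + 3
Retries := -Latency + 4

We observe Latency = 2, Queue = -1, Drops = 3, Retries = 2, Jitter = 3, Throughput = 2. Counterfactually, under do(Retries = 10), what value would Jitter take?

Intervening sets Retries = 10 and removes its equation (Retries := -Latency + 4).
Jitter = 3*Retries - 3  [with Retries=10]  = 27

27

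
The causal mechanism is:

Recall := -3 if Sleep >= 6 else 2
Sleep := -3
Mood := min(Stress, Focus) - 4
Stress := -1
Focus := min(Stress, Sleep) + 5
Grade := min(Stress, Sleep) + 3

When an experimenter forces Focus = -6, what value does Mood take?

-10

The intervention breaks the incoming arrows to Focus: Focus := min(Stress, Sleep) + 5 no longer applies, and Focus = -6.
Mood = min(Stress, Focus) - 4  [with Stress=-1, Focus=-6]  = -10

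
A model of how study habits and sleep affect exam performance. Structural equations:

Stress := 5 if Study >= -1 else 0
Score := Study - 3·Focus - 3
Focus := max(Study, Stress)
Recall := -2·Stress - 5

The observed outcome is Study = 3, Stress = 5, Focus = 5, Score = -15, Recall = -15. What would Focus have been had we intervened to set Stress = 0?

3

The intervention breaks the incoming arrows to Stress: Stress := 5 if Study >= -1 else 0 no longer applies, and Stress = 0.
Focus = max(Study, Stress)  [with Study=3, Stress=0]  = 3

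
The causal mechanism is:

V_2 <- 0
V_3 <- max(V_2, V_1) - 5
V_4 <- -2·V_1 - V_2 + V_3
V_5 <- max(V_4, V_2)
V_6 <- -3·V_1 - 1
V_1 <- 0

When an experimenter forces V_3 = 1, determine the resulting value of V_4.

The intervention breaks the incoming arrows to V_3: V_3 <- max(V_2, V_1) - 5 no longer applies, and V_3 = 1.
V_4 = -2·V_1 - V_2 + V_3  [with V_1=0, V_2=0, V_3=1]  = 1

1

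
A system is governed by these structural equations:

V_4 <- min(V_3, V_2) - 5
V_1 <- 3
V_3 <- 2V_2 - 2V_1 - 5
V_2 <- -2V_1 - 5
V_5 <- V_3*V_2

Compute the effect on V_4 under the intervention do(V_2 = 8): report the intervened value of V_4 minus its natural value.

38

Under do(V_2=8), the mechanism V_2 <- -2V_1 - 5 is discarded; V_2 is fixed at 8.
V_3 = 2V_2 - 2V_1 - 5  [with V_2=8, V_1=3]  = 5
V_4 = min(V_3, V_2) - 5  [with V_3=5, V_2=8]  = 0
Without intervention: V_2 = -2V_1 - 5  [with V_1=3]  = -11; V_3 = 2V_2 - 2V_1 - 5  [with V_2=-11, V_1=3]  = -33; V_4 = min(V_3, V_2) - 5  [with V_3=-33, V_2=-11]  = -38.
Change = 0 − (-38) = 38.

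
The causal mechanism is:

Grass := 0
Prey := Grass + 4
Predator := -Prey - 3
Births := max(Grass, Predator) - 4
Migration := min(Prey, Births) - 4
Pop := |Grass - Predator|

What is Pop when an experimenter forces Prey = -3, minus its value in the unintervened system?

Under do(Prey=-3), the mechanism Prey := Grass + 4 is discarded; Prey is fixed at -3.
Predator = -Prey - 3  [with Prey=-3]  = 0
Pop = |Grass - Predator|  [with Grass=0, Predator=0]  = 0
Without intervention: Prey = Grass + 4  [with Grass=0]  = 4; Predator = -Prey - 3  [with Prey=4]  = -7; Pop = |Grass - Predator|  [with Grass=0, Predator=-7]  = 7.
Change = 0 − 7 = -7.

-7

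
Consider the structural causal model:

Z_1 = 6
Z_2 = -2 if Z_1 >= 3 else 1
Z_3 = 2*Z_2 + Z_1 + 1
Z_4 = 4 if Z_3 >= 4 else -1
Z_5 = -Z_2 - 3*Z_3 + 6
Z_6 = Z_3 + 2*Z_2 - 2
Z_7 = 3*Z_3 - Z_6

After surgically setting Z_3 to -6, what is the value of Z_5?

26

do(Z_3=-6) replaces the equation Z_3 = 2*Z_2 + Z_1 + 1 with the constant Z_3 = -6.
Z_2 = -2 if Z_1 >= 3 else 1  [with Z_1=6]  = -2
Z_5 = -Z_2 - 3*Z_3 + 6  [with Z_2=-2, Z_3=-6]  = 26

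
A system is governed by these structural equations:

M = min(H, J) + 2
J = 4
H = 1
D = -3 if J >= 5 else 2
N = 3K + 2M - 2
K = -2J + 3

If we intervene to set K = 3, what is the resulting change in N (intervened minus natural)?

Intervening sets K = 3 and removes its equation (K = -2J + 3).
M = min(H, J) + 2  [with H=1, J=4]  = 3
N = 3K + 2M - 2  [with K=3, M=3]  = 13
Without intervention: M = min(H, J) + 2  [with H=1, J=4]  = 3; K = -2J + 3  [with J=4]  = -5; N = 3K + 2M - 2  [with K=-5, M=3]  = -11.
Change = 13 − (-11) = 24.

24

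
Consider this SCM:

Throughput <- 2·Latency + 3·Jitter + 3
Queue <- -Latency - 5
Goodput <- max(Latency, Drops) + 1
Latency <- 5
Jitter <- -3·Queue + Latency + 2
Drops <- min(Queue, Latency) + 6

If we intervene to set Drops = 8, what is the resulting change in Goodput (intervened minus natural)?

The intervention breaks the incoming arrows to Drops: Drops <- min(Queue, Latency) + 6 no longer applies, and Drops = 8.
Goodput = max(Latency, Drops) + 1  [with Latency=5, Drops=8]  = 9
Without intervention: Queue = -Latency - 5  [with Latency=5]  = -10; Drops = min(Queue, Latency) + 6  [with Queue=-10, Latency=5]  = -4; Goodput = max(Latency, Drops) + 1  [with Latency=5, Drops=-4]  = 6.
Change = 9 − 6 = 3.

3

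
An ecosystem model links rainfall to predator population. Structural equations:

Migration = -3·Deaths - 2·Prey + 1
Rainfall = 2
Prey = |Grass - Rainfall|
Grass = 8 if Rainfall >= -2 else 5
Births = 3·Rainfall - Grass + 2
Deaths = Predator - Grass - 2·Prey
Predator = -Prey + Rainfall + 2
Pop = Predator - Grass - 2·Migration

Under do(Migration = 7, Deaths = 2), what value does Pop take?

-24

Under do(Migration = 7, Deaths = 2), each intervened variable's structural equation is replaced by its fixed value.
Grass = 8 if Rainfall >= -2 else 5  [with Rainfall=2]  = 8
Prey = |Grass - Rainfall|  [with Grass=8, Rainfall=2]  = 6
Predator = -Prey + Rainfall + 2  [with Prey=6, Rainfall=2]  = -2
Pop = Predator - Grass - 2·Migration  [with Predator=-2, Grass=8, Migration=7]  = -24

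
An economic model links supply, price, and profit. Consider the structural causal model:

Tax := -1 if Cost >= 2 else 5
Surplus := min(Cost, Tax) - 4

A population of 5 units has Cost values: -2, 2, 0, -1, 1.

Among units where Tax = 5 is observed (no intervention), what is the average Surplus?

-4.5

E[Surplus|Tax=5] averages over only the 4 units with Tax=5 (Cost = -2, 0, -1, 1): Surplus = -6, -4, -5, -3, mean -4.5.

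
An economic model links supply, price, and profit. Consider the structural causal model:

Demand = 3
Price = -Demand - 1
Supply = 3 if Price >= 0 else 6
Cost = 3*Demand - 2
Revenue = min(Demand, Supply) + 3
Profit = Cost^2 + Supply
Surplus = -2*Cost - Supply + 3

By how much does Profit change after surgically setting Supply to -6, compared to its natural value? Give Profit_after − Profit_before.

-12

The intervention breaks the incoming arrows to Supply: Supply = 3 if Price >= 0 else 6 no longer applies, and Supply = -6.
Cost = 3*Demand - 2  [with Demand=3]  = 7
Profit = Cost^2 + Supply  [with Cost=7, Supply=-6]  = 43
Without intervention: Price = -Demand - 1  [with Demand=3]  = -4; Supply = 3 if Price >= 0 else 6  [with Price=-4]  = 6; Cost = 3*Demand - 2  [with Demand=3]  = 7; Profit = Cost^2 + Supply  [with Cost=7, Supply=6]  = 55.
Change = 43 − 55 = -12.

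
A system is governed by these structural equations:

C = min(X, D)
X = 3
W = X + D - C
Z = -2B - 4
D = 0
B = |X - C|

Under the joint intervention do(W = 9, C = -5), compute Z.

The joint intervention fixes W = 9, C = -5, removing each variable's own equation.
B = |X - C|  [with X=3, C=-5]  = 8
Z = -2B - 4  [with B=8]  = -20

-20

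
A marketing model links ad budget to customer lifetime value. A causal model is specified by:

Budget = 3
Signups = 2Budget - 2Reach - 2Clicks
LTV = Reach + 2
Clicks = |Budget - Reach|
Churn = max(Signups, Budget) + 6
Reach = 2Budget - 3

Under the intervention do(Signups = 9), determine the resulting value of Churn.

Intervening sets Signups = 9 and removes its equation (Signups = 2Budget - 2Reach - 2Clicks).
Churn = max(Signups, Budget) + 6  [with Signups=9, Budget=3]  = 15

15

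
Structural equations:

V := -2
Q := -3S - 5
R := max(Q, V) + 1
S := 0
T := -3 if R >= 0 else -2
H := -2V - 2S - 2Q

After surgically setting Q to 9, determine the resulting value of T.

-3

The intervention breaks the incoming arrows to Q: Q := -3S - 5 no longer applies, and Q = 9.
R = max(Q, V) + 1  [with Q=9, V=-2]  = 10
T = -3 if R >= 0 else -2  [with R=10]  = -3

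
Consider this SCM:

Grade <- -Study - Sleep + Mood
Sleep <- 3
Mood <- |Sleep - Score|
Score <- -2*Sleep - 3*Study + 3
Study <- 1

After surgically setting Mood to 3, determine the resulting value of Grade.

Intervening sets Mood = 3 and removes its equation (Mood <- |Sleep - Score|).
Grade = -Study - Sleep + Mood  [with Study=1, Sleep=3, Mood=3]  = -1

-1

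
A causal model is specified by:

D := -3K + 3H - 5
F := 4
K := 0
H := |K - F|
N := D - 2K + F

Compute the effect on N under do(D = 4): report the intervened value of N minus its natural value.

Intervening sets D = 4 and removes its equation (D := -3K + 3H - 5).
N = D - 2K + F  [with D=4, K=0, F=4]  = 8
Without intervention: H = |K - F|  [with K=0, F=4]  = 4; D = -3K + 3H - 5  [with K=0, H=4]  = 7; N = D - 2K + F  [with D=7, K=0, F=4]  = 11.
Change = 8 − 11 = -3.

-3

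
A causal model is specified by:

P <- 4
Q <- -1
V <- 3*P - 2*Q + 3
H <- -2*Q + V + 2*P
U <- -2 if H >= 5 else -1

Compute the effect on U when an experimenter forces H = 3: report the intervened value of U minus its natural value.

1

Intervening sets H = 3 and removes its equation (H <- -2*Q + V + 2*P).
U = -2 if H >= 5 else -1  [with H=3]  = -1
Without intervention: V = 3*P - 2*Q + 3  [with P=4, Q=-1]  = 17; H = -2*Q + V + 2*P  [with Q=-1, V=17, P=4]  = 27; U = -2 if H >= 5 else -1  [with H=27]  = -2.
Change = -1 − (-2) = 1.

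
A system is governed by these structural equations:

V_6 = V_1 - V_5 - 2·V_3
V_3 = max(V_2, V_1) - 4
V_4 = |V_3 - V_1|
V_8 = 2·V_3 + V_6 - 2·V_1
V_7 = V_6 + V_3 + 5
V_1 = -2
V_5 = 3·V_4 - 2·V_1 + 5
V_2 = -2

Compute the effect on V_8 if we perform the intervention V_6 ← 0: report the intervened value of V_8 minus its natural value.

Intervening sets V_6 = 0 and removes its equation (V_6 = V_1 - V_5 - 2·V_3).
V_3 = max(V_2, V_1) - 4  [with V_2=-2, V_1=-2]  = -6
V_8 = 2·V_3 + V_6 - 2·V_1  [with V_3=-6, V_6=0, V_1=-2]  = -8
Without intervention: V_3 = max(V_2, V_1) - 4  [with V_2=-2, V_1=-2]  = -6; V_4 = |V_3 - V_1|  [with V_3=-6, V_1=-2]  = 4; V_5 = 3·V_4 - 2·V_1 + 5  [with V_4=4, V_1=-2]  = 21; V_6 = V_1 - V_5 - 2·V_3  [with V_1=-2, V_5=21, V_3=-6]  = -11; V_8 = 2·V_3 + V_6 - 2·V_1  [with V_3=-6, V_6=-11, V_1=-2]  = -19.
Change = -8 − (-19) = 11.

11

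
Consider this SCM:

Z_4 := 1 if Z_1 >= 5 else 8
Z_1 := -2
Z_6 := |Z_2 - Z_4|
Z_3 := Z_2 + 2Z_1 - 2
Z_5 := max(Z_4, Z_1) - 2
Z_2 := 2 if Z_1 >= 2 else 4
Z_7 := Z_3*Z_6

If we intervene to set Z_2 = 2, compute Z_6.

6

Under do(Z_2=2), the mechanism Z_2 := 2 if Z_1 >= 2 else 4 is discarded; Z_2 is fixed at 2.
Z_4 = 1 if Z_1 >= 5 else 8  [with Z_1=-2]  = 8
Z_6 = |Z_2 - Z_4|  [with Z_2=2, Z_4=8]  = 6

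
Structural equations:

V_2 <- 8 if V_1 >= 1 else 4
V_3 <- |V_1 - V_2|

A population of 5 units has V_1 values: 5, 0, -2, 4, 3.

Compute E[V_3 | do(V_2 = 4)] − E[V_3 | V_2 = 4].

do(V_2=4) breaks V_2's dependence on V_1. With V_2=4 fixed, V_3 across the units is 1, 4, 6, 0, 1, mean 2.4.
E[V_3|V_2=4] averages over only the 2 units with V_2=4 (V_1 = 0, -2): V_3 = 4, 6, mean 5.
Difference = 2.4 − 5 = -2.6.

-2.6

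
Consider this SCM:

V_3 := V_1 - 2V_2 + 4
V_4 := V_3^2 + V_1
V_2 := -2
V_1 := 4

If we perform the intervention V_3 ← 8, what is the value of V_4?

68

The intervention breaks the incoming arrows to V_3: V_3 := V_1 - 2V_2 + 4 no longer applies, and V_3 = 8.
V_4 = V_3^2 + V_1  [with V_3=8, V_1=4]  = 68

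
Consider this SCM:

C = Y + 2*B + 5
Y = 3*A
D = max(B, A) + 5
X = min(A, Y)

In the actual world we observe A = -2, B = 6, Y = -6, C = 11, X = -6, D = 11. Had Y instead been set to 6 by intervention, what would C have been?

The intervention breaks the incoming arrows to Y: Y = 3*A no longer applies, and Y = 6.
C = Y + 2*B + 5  [with Y=6, B=6]  = 23

23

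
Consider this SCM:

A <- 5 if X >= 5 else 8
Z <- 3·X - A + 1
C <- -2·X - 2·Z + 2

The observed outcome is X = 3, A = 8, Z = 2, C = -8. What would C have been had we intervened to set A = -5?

-34

Under do(A=-5), the mechanism A <- 5 if X >= 5 else 8 is discarded; A is fixed at -5.
Z = 3·X - A + 1  [with X=3, A=-5]  = 15
C = -2·X - 2·Z + 2  [with X=3, Z=15]  = -34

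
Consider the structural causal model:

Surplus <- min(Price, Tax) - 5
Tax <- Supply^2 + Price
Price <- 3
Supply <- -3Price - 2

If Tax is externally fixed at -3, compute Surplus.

The intervention breaks the incoming arrows to Tax: Tax <- Supply^2 + Price no longer applies, and Tax = -3.
Surplus = min(Price, Tax) - 5  [with Price=3, Tax=-3]  = -8

-8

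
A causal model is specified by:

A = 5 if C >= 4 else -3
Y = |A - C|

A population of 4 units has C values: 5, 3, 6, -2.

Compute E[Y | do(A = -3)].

do(A=-3) breaks A's dependence on C. With A=-3 fixed, Y across the units is 8, 6, 9, 1, mean 6.

6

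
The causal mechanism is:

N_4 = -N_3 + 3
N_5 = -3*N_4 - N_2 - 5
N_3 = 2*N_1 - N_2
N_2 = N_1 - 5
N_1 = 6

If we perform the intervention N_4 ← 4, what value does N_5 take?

Intervening sets N_4 = 4 and removes its equation (N_4 = -N_3 + 3).
N_2 = N_1 - 5  [with N_1=6]  = 1
N_5 = -3*N_4 - N_2 - 5  [with N_4=4, N_2=1]  = -18

-18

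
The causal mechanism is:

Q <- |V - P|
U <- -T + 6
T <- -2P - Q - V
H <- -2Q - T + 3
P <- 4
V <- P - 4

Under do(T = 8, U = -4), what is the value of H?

-13

The joint intervention fixes T = 8, U = -4, removing each variable's own equation.
V = P - 4  [with P=4]  = 0
Q = |V - P|  [with V=0, P=4]  = 4
H = -2Q - T + 3  [with Q=4, T=8]  = -13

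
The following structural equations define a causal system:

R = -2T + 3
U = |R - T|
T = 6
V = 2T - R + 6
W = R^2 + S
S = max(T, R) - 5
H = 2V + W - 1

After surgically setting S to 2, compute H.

The intervention breaks the incoming arrows to S: S = max(T, R) - 5 no longer applies, and S = 2.
R = -2T + 3  [with T=6]  = -9
V = 2T - R + 6  [with T=6, R=-9]  = 27
W = R^2 + S  [with R=-9, S=2]  = 83
H = 2V + W - 1  [with V=27, W=83]  = 136

136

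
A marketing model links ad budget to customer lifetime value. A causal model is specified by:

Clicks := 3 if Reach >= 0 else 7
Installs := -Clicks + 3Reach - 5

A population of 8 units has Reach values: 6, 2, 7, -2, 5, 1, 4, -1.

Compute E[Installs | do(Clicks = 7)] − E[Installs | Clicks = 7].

12.75

Every unit gets Clicks=7 under the intervention. Installs values become 6, -6, 9, -18, 3, -9, 0, -15; E[Installs|do(Clicks=7)] = -3.75.
Observing Clicks=7 restricts to units where Clicks's equation naturally yields 7: Reach ∈ {-2, -1}. In that subpopulation Installs = -18, -15, mean -16.5.
Difference = -3.75 − (-16.5) = 12.75.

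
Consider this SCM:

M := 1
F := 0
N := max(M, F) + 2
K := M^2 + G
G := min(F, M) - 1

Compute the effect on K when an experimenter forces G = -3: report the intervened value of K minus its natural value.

-2

Intervening sets G = -3 and removes its equation (G := min(F, M) - 1).
K = M^2 + G  [with M=1, G=-3]  = -2
Without intervention: G = min(F, M) - 1  [with F=0, M=1]  = -1; K = M^2 + G  [with M=1, G=-1]  = 0.
Change = -2 − 0 = -2.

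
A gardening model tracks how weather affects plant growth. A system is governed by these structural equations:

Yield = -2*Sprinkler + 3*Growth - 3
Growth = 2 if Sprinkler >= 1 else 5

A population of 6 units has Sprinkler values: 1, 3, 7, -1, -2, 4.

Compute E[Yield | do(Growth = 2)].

-1

Every unit gets Growth=2 under the intervention. Yield values become 1, -3, -11, 5, 7, -5; E[Yield|do(Growth=2)] = -1.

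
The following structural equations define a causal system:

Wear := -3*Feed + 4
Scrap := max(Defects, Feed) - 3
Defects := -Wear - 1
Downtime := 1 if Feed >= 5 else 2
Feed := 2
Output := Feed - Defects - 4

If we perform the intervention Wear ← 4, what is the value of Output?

3

do(Wear=4) replaces the equation Wear := -3*Feed + 4 with the constant Wear = 4.
Defects = -Wear - 1  [with Wear=4]  = -5
Output = Feed - Defects - 4  [with Feed=2, Defects=-5]  = 3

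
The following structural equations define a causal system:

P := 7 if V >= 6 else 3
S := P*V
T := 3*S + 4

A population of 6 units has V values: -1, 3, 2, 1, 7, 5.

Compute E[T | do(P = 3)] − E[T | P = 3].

7.5

Under do(P=3), P's equation is replaced by P=3 for every unit. Per-unit T: -5, 31, 22, 13, 67, 49. Mean = 29.5.
Observing P=3 restricts to units where P's equation naturally yields 3: V ∈ {-1, 3, 2, 1, 5}. In that subpopulation T = -5, 31, 22, 13, 49, mean 22.
Difference = 29.5 − 22 = 7.5.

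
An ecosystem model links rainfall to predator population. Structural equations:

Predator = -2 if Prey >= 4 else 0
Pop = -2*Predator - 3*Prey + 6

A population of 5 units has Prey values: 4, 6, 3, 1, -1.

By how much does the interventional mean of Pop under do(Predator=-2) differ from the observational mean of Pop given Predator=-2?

The intervention sets Predator=-2 in all 5 units regardless of Prey. Recomputing Pop per unit gives -2, -8, 1, 7, 13; average 2.2.
Observing Predator=-2 restricts to units where Predator's equation naturally yields -2: Prey ∈ {4, 6}. In that subpopulation Pop = -2, -8, mean -5.
Difference = 2.2 − (-5) = 7.2.

7.2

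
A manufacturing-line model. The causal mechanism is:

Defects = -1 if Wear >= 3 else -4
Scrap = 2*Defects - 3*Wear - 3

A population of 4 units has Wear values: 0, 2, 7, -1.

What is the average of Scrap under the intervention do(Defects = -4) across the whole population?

-17

Under do(Defects=-4), Defects's equation is replaced by Defects=-4 for every unit. Per-unit Scrap: -11, -17, -32, -8. Mean = -17.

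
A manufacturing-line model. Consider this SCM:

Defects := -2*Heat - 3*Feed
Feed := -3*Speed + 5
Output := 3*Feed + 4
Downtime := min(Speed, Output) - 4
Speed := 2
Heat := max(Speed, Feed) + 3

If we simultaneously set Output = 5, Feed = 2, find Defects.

Setting Output = 5, Feed = 2 by intervention discards those variables' equations.
Heat = max(Speed, Feed) + 3  [with Speed=2, Feed=2]  = 5
Defects = -2*Heat - 3*Feed  [with Heat=5, Feed=2]  = -16

-16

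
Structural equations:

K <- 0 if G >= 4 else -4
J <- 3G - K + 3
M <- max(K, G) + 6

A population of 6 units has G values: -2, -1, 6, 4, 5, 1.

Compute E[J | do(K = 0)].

9.5

Under do(K=0), K's equation is replaced by K=0 for every unit. Per-unit J: -3, 0, 21, 15, 18, 6. Mean = 9.5.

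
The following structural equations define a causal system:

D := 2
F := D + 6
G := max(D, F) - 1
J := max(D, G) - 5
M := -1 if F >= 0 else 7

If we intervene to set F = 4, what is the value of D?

2

Under do(F=4), the mechanism F := D + 6 is discarded; F is fixed at 4.
D is not downstream of the intervention, so its value is determined by the original equations.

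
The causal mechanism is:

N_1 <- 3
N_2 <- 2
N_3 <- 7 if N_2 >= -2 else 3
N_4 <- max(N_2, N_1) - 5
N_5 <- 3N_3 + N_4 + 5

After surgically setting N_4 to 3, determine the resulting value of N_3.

Under do(N_4=3), the mechanism N_4 <- max(N_2, N_1) - 5 is discarded; N_4 is fixed at 3.
Since N_3 is not a descendant of the intervened variable, it is unaffected.
N_3 = 7 if N_2 >= -2 else 3  [with N_2=2]  = 7

7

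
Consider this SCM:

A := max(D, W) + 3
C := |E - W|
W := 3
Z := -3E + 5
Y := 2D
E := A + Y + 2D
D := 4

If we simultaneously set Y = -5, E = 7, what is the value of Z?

The joint intervention fixes Y = -5, E = 7, removing each variable's own equation.
Z = -3E + 5  [with E=7]  = -16

-16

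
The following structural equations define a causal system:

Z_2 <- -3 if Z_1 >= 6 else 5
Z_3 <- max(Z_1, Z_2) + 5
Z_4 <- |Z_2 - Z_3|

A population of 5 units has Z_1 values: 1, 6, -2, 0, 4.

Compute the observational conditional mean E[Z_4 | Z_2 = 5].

Conditioning on Z_2=5 selects the 4 unit(s) with Z_1 ∈ {1, -2, 0, 4}. Their Z_4 values: 5, 5, 5, 5. Mean = 5.

5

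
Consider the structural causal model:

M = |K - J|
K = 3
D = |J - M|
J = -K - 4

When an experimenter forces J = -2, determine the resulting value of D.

Under do(J=-2), the mechanism J = -K - 4 is discarded; J is fixed at -2.
M = |K - J|  [with K=3, J=-2]  = 5
D = |J - M|  [with J=-2, M=5]  = 7

7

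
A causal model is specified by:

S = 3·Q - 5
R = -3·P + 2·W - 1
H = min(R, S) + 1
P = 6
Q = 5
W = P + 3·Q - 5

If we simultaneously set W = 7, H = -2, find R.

-5

The joint intervention fixes W = 7, H = -2, removing each variable's own equation.
R = -3·P + 2·W - 1  [with P=6, W=7]  = -5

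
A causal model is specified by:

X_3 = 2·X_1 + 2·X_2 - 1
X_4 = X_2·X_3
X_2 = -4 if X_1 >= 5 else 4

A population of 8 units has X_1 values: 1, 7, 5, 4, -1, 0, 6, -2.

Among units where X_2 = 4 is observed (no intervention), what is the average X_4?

Observing X_2=4 restricts to units where X_2's equation naturally yields 4: X_1 ∈ {1, 4, -1, 0, -2}. In that subpopulation X_4 = 36, 60, 20, 28, 12, mean 31.2.

31.2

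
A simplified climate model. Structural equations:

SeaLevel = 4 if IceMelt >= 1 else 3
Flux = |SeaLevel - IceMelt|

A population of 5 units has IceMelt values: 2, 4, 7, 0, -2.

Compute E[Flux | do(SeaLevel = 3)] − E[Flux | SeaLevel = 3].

do(SeaLevel=3) breaks SeaLevel's dependence on IceMelt. With SeaLevel=3 fixed, Flux across the units is 1, 1, 4, 3, 5, mean 2.8.
Conditioning on SeaLevel=3 selects the 2 unit(s) with IceMelt ∈ {0, -2}. Their Flux values: 3, 5. Mean = 4.
Difference = 2.8 − 4 = -1.2.

-1.2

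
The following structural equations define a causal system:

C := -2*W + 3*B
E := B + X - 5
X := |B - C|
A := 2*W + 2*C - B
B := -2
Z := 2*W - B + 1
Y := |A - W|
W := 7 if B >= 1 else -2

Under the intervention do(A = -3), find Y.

do(A=-3) replaces the equation A := 2*W + 2*C - B with the constant A = -3.
W = 7 if B >= 1 else -2  [with B=-2]  = -2
Y = |A - W|  [with A=-3, W=-2]  = 1

1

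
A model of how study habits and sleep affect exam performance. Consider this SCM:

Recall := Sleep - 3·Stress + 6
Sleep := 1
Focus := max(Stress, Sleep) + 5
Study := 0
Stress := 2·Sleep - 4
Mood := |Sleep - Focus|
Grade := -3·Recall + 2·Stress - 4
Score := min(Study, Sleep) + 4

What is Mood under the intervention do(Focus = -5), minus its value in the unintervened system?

Under do(Focus=-5), the mechanism Focus := max(Stress, Sleep) + 5 is discarded; Focus is fixed at -5.
Mood = |Sleep - Focus|  [with Sleep=1, Focus=-5]  = 6
Without intervention: Stress = 2·Sleep - 4  [with Sleep=1]  = -2; Focus = max(Stress, Sleep) + 5  [with Stress=-2, Sleep=1]  = 6; Mood = |Sleep - Focus|  [with Sleep=1, Focus=6]  = 5.
Change = 6 − 5 = 1.

1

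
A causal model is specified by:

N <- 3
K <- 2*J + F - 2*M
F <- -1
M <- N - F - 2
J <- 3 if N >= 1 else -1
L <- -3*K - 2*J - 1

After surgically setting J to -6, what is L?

Under do(J=-6), the mechanism J <- 3 if N >= 1 else -1 is discarded; J is fixed at -6.
M = N - F - 2  [with N=3, F=-1]  = 2
K = 2*J + F - 2*M  [with J=-6, F=-1, M=2]  = -17
L = -3*K - 2*J - 1  [with K=-17, J=-6]  = 62

62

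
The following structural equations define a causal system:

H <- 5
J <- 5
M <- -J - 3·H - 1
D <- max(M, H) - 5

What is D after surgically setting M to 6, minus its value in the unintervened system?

1

The intervention breaks the incoming arrows to M: M <- -J - 3·H - 1 no longer applies, and M = 6.
D = max(M, H) - 5  [with M=6, H=5]  = 1
Without intervention: M = -J - 3·H - 1  [with J=5, H=5]  = -21; D = max(M, H) - 5  [with M=-21, H=5]  = 0.
Change = 1 − 0 = 1.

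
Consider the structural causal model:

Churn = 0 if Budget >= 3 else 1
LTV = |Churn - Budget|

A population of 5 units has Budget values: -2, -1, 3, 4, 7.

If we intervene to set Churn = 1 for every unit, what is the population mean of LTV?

The intervention sets Churn=1 in all 5 units regardless of Budget. Recomputing LTV per unit gives 3, 2, 2, 3, 6; average 3.2.

3.2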